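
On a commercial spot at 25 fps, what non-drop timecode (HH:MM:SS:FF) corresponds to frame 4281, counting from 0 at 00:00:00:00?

4281 ÷ 25 = 171 full seconds, remainder 6 frames.
171 s = 0 h 2 min 51 s.
Timecode: 00:02:51:06.

00:02:51:06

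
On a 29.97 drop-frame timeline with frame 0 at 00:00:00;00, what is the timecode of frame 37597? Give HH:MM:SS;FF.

00:20:54;13

Ten DF minutes hold 17982 frames, so frame 37597 lies in block 2 (frames 35964–53945) with 1633 frames into that block.
The block's first minute is 1800 frames and the rest 1798 each; 1633 frames reaches minute 0, so 2 × 18 + 0 × 2 = 36 labels have been skipped so far.
Adding those back, label number 37597 + 36 = 37633 at 30 labels/s is 1254 s + 13 f = 0 h 20 min 54 s frame 13, i.e. 00:20:54;13.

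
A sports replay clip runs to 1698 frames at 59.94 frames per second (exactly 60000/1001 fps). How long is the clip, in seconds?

Running time = 1698 / (60000/1001) = 28.3283 s.

28.3283 seconds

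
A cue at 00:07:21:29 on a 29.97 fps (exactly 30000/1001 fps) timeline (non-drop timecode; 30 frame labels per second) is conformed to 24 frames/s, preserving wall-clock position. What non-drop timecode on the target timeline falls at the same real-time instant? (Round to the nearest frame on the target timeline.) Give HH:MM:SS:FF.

00:07:22:10

Source frame index: (0×3600 + 7×60 + 21) × 30 + 29 = 13259.
Real time: 13259 / (30000/1001) = 13272259/30000 s.
Target frame: (13272259/30000) × (24) = 13272259/1250 ≈ 10617.807 → 10618.
At 24 labels/s: frame 10618 → 00:07:22:10.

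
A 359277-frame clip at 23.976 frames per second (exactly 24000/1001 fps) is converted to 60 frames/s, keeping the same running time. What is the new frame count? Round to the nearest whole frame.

899091 frames

Frames at target rate = 359277 × (60) / (24000/1001) = 359636277/400 ≈ 899090.693.
Nearest whole frame: 899091.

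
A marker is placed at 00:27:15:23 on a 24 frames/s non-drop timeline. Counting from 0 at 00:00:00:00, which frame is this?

frame 39263

Total seconds to the label: (0 × 3600 + 27 × 60 + 15) = 1635.
Frame index = 1635 × 24 + 23 = 39263.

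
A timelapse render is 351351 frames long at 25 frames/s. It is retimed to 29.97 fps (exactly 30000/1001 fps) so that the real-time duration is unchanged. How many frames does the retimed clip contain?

Target frames = source frames × (target rate / source rate) = 351351 × (30000/1001)/(25) = 351351 × 1200/1001 = 421200.

421200 frames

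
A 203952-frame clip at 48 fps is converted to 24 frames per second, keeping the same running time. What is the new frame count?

Target frames = source frames × (target rate / source rate) = 203952 × (24)/(48) = 203952 × 1/2 = 101976.

101976 frames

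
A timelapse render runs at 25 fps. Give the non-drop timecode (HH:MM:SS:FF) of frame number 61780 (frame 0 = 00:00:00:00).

00:41:11:05

61780 ÷ 25 = 2471 full seconds, remainder 5 frames.
2471 s = 0 h 41 min 11 s.
Timecode: 00:41:11:05.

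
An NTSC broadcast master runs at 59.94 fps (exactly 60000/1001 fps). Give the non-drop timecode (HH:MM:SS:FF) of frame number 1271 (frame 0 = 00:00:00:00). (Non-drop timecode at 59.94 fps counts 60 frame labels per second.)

00:00:21:11

1271 ÷ 60 = 21 full seconds, remainder 11 frames.
21 s = 0 h 0 min 21 s.
Timecode: 00:00:21:11.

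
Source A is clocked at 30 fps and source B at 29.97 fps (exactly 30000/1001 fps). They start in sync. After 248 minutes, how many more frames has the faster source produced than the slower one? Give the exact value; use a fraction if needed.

248 min = 14880 s.
A emits 30 × 14880 = 446400 frames; B emits 30000/1001 × 14880 = 446400000/1001.
Difference = 446400/1001 frames (≈ 445.9540); B is behind A.

446400/1001 frames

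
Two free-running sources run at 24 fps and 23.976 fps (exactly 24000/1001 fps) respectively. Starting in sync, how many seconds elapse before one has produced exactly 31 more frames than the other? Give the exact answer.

31031/24 seconds

The gap grows by |24000/1001 − 24| = 24/1001 frames per second.
Time for a 31-frame gap: 31 ÷ (24/1001) = 31031/24 s.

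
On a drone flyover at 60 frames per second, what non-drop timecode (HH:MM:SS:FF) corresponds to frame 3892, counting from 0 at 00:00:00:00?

00:01:04:52

3892 ÷ 60 = 64 full seconds, remainder 52 frames.
64 s = 0 h 1 min 4 s.
Timecode: 00:01:04:52.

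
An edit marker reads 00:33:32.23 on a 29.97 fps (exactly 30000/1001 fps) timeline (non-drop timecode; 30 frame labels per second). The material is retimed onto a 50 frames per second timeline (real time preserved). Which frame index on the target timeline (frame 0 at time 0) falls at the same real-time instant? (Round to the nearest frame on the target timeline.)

Source frame index: (0×3600 + 33×60 + 32) × 30 + 23 = 60383.
Real time: 60383 / (30000/1001) = 60443383/30000 s.
Target frame: (60443383/30000) × (50) = 60443383/600 ≈ 100738.972 → 100739.

frame 100739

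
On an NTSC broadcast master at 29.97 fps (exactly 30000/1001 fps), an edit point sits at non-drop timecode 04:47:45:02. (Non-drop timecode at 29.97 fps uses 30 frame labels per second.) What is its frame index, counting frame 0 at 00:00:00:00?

517952

Total seconds to the label: (4 × 3600 + 47 × 60 + 45) = 17265.
Frame index = 17265 × 30 + 2 = 517952.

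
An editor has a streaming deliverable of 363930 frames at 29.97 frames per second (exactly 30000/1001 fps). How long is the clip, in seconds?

12143.131 seconds

Running time = 363930 / (30000/1001) = 12143.131 s.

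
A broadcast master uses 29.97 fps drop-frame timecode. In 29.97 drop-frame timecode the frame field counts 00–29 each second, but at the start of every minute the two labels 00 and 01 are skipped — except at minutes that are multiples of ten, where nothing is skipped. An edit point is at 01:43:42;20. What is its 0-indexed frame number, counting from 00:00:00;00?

186494

Complete 10-minute blocks: 10, each 17982 frames → 179820.
Remaining 3 whole minutes in the current block: 1800 + 2 × 1798 = 5396 frames.
Within the current minute: 42 × 30 + 20 − 2 = 1278 (labels ;00/;01 skipped at this minute). Total = 179820 + 5396 + 1278 = 186494.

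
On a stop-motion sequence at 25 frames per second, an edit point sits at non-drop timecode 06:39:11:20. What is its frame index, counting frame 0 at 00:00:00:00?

frame 598795

Total seconds to the label: (6 × 3600 + 39 × 60 + 11) = 23951.
Frame index = 23951 × 25 + 20 = 598795.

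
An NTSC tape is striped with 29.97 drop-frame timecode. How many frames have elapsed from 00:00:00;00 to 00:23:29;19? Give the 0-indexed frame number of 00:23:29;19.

42247

As if non-drop at 30 labels/s: (0 × 3600 + 23 × 60 + 29) × 30 + 19 = 42289.
Minute boundaries passed: 23; those not divisible by 10: 23 − 2 = 21; dropped labels = 2 × 21 = 42.
Actual frame index = 42289 − 42 = 42247.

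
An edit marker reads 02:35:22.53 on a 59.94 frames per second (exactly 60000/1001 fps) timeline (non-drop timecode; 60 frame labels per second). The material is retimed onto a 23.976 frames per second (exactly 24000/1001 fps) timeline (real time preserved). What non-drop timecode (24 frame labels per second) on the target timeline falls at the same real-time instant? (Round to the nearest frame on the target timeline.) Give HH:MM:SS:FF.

02:35:22:21

Source frame index: (2×3600 + 35×60 + 22) × 60 + 53 = 559373.
Real time: 559373 / (60000/1001) = 559932373/60000 s.
Target frame: (559932373/60000) × (24000/1001) = 1118746/5 ≈ 223749.200 → 223749.
At 24 labels/s: frame 223749 → 02:35:22:21.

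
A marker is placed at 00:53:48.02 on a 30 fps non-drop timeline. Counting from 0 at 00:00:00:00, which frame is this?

Total seconds to the label: (0 × 3600 + 53 × 60 + 48) = 3228.
Frame index = 3228 × 30 + 2 = 96842.

96842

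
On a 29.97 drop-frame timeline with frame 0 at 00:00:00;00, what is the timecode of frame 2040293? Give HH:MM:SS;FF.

Ten DF minutes hold 17982 frames, so frame 2040293 lies in block 113 (frames 2031966–2049947) with 8327 frames into that block.
The block's first minute is 1800 frames and the rest 1798 each; 8327 frames reaches minute 4, so 113 × 18 + 4 × 2 = 2042 labels have been skipped so far.
Adding those back, label number 2040293 + 2042 = 2042335 at 30 labels/s is 68077 s + 25 f = 18 h 54 min 37 s frame 25, i.e. 18:54:37;25.

18:54:37;25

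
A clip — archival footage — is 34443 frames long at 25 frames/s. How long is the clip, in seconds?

1377.72 seconds

Running time = 34443 / (25) = 1377.72 s.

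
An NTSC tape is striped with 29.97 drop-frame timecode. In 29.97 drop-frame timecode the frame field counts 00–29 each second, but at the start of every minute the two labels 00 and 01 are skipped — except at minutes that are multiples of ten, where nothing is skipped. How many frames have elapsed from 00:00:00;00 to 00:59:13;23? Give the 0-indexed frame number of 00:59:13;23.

106505

As if non-drop at 30 labels/s: (0 × 3600 + 59 × 60 + 13) × 30 + 23 = 106613.
Minute boundaries passed: 59; those not divisible by 10: 59 − 5 = 54; dropped labels = 2 × 54 = 108.
Actual frame index = 106613 − 108 = 106505.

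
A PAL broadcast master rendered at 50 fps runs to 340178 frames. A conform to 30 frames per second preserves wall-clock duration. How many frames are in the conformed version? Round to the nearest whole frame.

Frames at target rate = 340178 × (30) / (50) = 1020534/5 ≈ 204106.800.
Nearest whole frame: 204107.

204107 frames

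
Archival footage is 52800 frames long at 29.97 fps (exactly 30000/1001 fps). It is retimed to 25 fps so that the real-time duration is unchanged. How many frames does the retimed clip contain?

44044 frames

Target frames = source frames × (target rate / source rate) = 52800 × (25)/(30000/1001) = 52800 × 1001/1200 = 44044.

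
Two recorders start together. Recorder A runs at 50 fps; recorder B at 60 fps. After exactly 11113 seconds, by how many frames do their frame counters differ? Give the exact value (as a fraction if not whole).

A emits 50 × 11113 = 555650 frames; B emits 60 × 11113 = 666780.
Difference = 111130 frames; B is ahead of A.

111130 frames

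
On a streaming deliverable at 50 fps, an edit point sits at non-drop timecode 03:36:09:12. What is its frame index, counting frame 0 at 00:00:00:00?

648462

Total seconds to the label: (3 × 3600 + 36 × 60 + 9) = 12969.
Frame index = 12969 × 50 + 12 = 648462.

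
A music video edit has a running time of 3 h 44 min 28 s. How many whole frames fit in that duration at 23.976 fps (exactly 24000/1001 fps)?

322909 frames

3 h 44 min 28 s = 13468 s.
Frames = 13468 × 24000/1001 = 3552000/11 ≈ 322909.0909.
Complete frames: 322909.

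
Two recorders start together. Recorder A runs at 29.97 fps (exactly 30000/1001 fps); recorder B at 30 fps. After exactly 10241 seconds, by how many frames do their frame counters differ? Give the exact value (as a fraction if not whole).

A emits 30000/1001 × 10241 = 3990000/13 frames; B emits 30 × 10241 = 307230.
Difference = 3990/13 frames (≈ 306.9231); B is ahead of A.

3990/13 frames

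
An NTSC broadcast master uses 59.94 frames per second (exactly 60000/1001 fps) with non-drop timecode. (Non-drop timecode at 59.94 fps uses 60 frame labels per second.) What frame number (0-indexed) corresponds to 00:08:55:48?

frame 32148

Total seconds to the label: (0 × 3600 + 8 × 60 + 55) = 535.
Frame index = 535 × 60 + 48 = 32148.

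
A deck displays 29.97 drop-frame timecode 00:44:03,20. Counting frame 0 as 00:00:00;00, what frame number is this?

79230

Complete 10-minute blocks: 4, each 17982 frames → 71928.
Remaining 4 whole minutes in the current block: 1800 + 3 × 1798 = 7194 frames.
Within the current minute: 3 × 30 + 20 − 2 = 108 (labels ;00/;01 skipped at this minute). Total = 71928 + 7194 + 108 = 79230.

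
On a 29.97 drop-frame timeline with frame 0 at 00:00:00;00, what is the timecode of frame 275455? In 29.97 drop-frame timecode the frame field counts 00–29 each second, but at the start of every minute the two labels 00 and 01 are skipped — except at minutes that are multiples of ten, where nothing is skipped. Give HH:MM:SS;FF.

02:33:11;01

Ten DF minutes hold 17982 frames, so frame 275455 lies in block 15 (frames 269730–287711) with 5725 frames into that block.
The block's first minute is 1800 frames and the rest 1798 each; 5725 frames reaches minute 3, so 15 × 18 + 3 × 2 = 276 labels have been skipped so far.
Adding those back, label number 275455 + 276 = 275731 at 30 labels/s is 9191 s + 1 f = 2 h 33 min 11 s frame 1, i.e. 02:33:11;01.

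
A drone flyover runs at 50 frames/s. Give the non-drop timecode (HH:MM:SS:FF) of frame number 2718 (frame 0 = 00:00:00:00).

2718 ÷ 50 = 54 full seconds, remainder 18 frames.
54 s = 0 h 0 min 54 s.
Timecode: 00:00:54:18.

00:00:54:18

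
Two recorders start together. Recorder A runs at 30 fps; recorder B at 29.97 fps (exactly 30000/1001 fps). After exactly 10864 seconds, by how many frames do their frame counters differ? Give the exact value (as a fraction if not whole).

46560/143 frames

A emits 30 × 10864 = 325920 frames; B emits 30000/1001 × 10864 = 46560000/143.
Difference = 46560/143 frames (≈ 325.5944); B is behind A.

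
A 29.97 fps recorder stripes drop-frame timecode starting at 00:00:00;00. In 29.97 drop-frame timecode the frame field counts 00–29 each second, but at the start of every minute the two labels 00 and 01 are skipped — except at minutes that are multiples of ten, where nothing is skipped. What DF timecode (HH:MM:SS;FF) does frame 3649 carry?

Ten DF minutes hold 17982 frames, so frame 3649 lies in block 0 (frames 0–17981) with 3649 frames into that block.
The block's first minute is 1800 frames and the rest 1798 each; 3649 frames reaches minute 2, so 0 × 18 + 2 × 2 = 4 labels have been skipped so far.
Adding those back, label number 3649 + 4 = 3653 at 30 labels/s is 121 s + 23 f = 0 h 2 min 1 s frame 23, i.e. 00:02:01;23.

00:02:01;23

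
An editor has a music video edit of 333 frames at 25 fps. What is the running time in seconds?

Running time = 333 / (25) = 13.32 s.

13.32 seconds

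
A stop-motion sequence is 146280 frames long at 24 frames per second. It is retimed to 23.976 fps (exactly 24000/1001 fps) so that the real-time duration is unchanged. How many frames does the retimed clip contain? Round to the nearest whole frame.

Frames at target rate = 146280 × (24000/1001) / (24) = 146280000/1001 ≈ 146133.866.
Nearest whole frame: 146134.

146134 frames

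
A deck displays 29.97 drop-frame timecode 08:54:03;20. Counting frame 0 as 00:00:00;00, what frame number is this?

960348

Complete 10-minute blocks: 53, each 17982 frames → 953046.
Remaining 4 whole minutes in the current block: 1800 + 3 × 1798 = 7194 frames.
Within the current minute: 3 × 30 + 20 − 2 = 108 (labels ;00/;01 skipped at this minute). Total = 953046 + 7194 + 108 = 960348.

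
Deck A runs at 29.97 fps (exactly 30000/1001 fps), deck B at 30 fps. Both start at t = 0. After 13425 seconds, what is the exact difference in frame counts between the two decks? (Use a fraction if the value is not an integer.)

402750/1001 frames

A emits 30000/1001 × 13425 = 402750000/1001 frames; B emits 30 × 13425 = 402750.
Difference = 402750/1001 frames (≈ 402.3477); B is ahead of A.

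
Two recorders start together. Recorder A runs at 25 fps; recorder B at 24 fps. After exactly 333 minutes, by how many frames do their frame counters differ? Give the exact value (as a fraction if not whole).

333 min = 19980 s.
A emits 25 × 19980 = 499500 frames; B emits 24 × 19980 = 479520.
Difference = 19980 frames; B is behind A.

19980 frames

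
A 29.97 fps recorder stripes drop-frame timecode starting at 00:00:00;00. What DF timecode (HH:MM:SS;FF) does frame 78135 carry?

Each 10-minute DF block holds 10 × 60 × 30 − 9 × 2 = 17982 frames. 78135 ÷ 17982 → 4 full blocks, remainder 6207.
Within the partial block the first minute is 1800 frames and each further minute 1798, so 3 further minute boundaries passed. Total skipped labels = 18 × 4 + 2 × 3 = 78.
Non-drop label index = 78135 + 78 = 78213; at 30 labels/s that is 00:43:27:03, i.e. DF 00:43:27;03.

00:43:27;03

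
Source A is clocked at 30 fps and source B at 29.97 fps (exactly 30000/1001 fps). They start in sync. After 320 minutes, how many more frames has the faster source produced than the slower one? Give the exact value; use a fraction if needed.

320 min = 19200 s.
A emits 30 × 19200 = 576000 frames; B emits 30000/1001 × 19200 = 576000000/1001.
Difference = 576000/1001 frames (≈ 575.4246); B is behind A.

576000/1001 frames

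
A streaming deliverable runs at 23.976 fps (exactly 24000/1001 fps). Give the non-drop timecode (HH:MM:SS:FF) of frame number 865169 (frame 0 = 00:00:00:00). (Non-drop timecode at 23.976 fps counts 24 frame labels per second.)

865169 ÷ 24 = 36048 full seconds, remainder 17 frames.
36048 s = 10 h 0 min 48 s.
Timecode: 10:00:48:17.

10:00:48:17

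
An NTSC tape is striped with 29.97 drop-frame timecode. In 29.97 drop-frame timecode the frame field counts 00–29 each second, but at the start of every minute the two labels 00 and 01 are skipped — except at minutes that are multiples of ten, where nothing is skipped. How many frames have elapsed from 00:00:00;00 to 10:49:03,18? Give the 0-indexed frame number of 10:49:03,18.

As if non-drop at 30 labels/s: (10 × 3600 + 49 × 60 + 3) × 30 + 18 = 1168308.
Minute boundaries passed: 649; those not divisible by 10: 649 − 64 = 585; dropped labels = 2 × 585 = 1170.
Actual frame index = 1168308 − 1170 = 1167138.

1167138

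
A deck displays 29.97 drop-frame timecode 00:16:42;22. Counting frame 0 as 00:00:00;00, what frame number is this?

As if non-drop at 30 labels/s: (0 × 3600 + 16 × 60 + 42) × 30 + 22 = 30082.
Minute boundaries passed: 16; those not divisible by 10: 16 − 1 = 15; dropped labels = 2 × 15 = 30.
Actual frame index = 30082 − 30 = 30052.

30052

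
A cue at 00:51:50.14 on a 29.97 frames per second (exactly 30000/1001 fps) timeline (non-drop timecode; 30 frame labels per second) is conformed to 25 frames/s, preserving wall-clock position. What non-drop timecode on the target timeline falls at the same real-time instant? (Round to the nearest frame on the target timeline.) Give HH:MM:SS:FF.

00:51:53:14

Source frame index: (0×3600 + 51×60 + 50) × 30 + 14 = 93314.
Real time: 93314 / (30000/1001) = 46703657/15000 s.
Target frame: (46703657/15000) × (25) = 46703657/600 ≈ 77839.428 → 77839.
At 25 labels/s: frame 77839 → 00:51:53:14.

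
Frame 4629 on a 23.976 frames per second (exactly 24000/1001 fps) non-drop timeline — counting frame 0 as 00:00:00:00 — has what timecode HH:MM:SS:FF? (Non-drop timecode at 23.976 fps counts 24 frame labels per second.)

00:03:12:21

4629 ÷ 24 = 192 full seconds, remainder 21 frames.
192 s = 0 h 3 min 12 s.
Timecode: 00:03:12:21.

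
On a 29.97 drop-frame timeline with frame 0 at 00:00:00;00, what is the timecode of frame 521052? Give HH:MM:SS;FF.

Each 10-minute DF block holds 10 × 60 × 30 − 9 × 2 = 17982 frames. 521052 ÷ 17982 → 28 full blocks, remainder 17556.
Within the partial block the first minute is 1800 frames and each further minute 1798, so 9 further minute boundaries passed. Total skipped labels = 18 × 28 + 2 × 9 = 522.
Non-drop label index = 521052 + 522 = 521574; at 30 labels/s that is 04:49:45:24, i.e. DF 04:49:45;24.

04:49:45;24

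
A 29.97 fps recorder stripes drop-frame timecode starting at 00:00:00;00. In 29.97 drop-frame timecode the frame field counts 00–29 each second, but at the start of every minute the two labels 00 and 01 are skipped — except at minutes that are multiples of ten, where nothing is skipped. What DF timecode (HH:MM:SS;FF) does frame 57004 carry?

Each 10-minute DF block holds 10 × 60 × 30 − 9 × 2 = 17982 frames. 57004 ÷ 17982 → 3 full blocks, remainder 3058.
Within the partial block the first minute is 1800 frames and each further minute 1798, so 1 further minute boundary passed. Total skipped labels = 18 × 3 + 2 × 1 = 56.
Non-drop label index = 57004 + 56 = 57060; at 30 labels/s that is 00:31:42:00, i.e. DF 00:31:42;00.

00:31:42;00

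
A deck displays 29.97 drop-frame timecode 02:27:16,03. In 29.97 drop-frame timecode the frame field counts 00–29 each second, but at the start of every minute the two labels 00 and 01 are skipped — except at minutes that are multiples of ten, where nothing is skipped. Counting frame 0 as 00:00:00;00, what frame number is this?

As if non-drop at 30 labels/s: (2 × 3600 + 27 × 60 + 16) × 30 + 3 = 265083.
Minute boundaries passed: 147; those not divisible by 10: 147 − 14 = 133; dropped labels = 2 × 133 = 266.
Actual frame index = 265083 − 266 = 264817.

264817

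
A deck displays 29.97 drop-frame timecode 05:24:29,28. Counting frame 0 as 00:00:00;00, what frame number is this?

Complete 10-minute blocks: 32, each 17982 frames → 575424.
Remaining 4 whole minutes in the current block: 1800 + 3 × 1798 = 7194 frames.
Within the current minute: 29 × 30 + 28 − 2 = 896 (labels ;00/;01 skipped at this minute). Total = 575424 + 7194 + 896 = 583514.

583514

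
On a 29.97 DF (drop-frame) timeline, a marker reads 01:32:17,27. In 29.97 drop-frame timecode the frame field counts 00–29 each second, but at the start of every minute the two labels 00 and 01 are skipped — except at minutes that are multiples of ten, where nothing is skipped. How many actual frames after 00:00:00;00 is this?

Complete 10-minute blocks: 9, each 17982 frames → 161838.
Remaining 2 whole minutes in the current block: 1800 + 1 × 1798 = 3598 frames.
Within the current minute: 17 × 30 + 27 − 2 = 535 (labels ;00/;01 skipped at this minute). Total = 161838 + 3598 + 535 = 165971.

165971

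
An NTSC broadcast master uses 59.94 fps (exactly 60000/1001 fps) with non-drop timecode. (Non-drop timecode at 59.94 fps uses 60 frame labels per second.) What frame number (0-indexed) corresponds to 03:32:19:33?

frame 764373

Total seconds to the label: (3 × 3600 + 32 × 60 + 19) = 12739.
Frame index = 12739 × 60 + 33 = 764373.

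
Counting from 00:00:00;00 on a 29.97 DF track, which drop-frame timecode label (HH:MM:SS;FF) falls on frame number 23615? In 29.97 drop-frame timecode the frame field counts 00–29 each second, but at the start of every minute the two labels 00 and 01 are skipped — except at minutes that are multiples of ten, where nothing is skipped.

00:13:07;29

Ten DF minutes hold 17982 frames, so frame 23615 lies in block 1 (frames 17982–35963) with 5633 frames into that block.
The block's first minute is 1800 frames and the rest 1798 each; 5633 frames reaches minute 3, so 1 × 18 + 3 × 2 = 24 labels have been skipped so far.
Adding those back, label number 23615 + 24 = 23639 at 30 labels/s is 787 s + 29 f = 0 h 13 min 7 s frame 29, i.e. 00:13:07;29.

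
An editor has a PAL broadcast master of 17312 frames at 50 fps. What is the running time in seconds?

346.24 seconds

Running time = 17312 / (50) = 346.24 s.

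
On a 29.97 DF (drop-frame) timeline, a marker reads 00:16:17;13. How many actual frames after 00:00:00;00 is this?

As if non-drop at 30 labels/s: (0 × 3600 + 16 × 60 + 17) × 30 + 13 = 29323.
Minute boundaries passed: 16; those not divisible by 10: 16 − 1 = 15; dropped labels = 2 × 15 = 30.
Actual frame index = 29323 − 30 = 29293.

29293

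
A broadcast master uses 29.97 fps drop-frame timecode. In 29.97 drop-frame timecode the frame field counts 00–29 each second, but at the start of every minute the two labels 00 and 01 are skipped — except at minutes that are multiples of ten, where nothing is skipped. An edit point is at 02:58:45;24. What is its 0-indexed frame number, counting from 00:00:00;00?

321452

Complete 10-minute blocks: 17, each 17982 frames → 305694.
Remaining 8 whole minutes in the current block: 1800 + 7 × 1798 = 14386 frames.
Within the current minute: 45 × 30 + 24 − 2 = 1372 (labels ;00/;01 skipped at this minute). Total = 305694 + 14386 + 1372 = 321452.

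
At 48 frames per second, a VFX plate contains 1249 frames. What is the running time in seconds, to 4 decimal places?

26.0208 seconds

Running time = 1249 × 1/48 = 1249/48 s ≈ 26.0208 s.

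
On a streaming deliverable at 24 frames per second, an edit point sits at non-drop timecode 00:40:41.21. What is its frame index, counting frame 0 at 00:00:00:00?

frame 58605

Total seconds to the label: (0 × 3600 + 40 × 60 + 41) = 2441.
Frame index = 2441 × 24 + 21 = 58605.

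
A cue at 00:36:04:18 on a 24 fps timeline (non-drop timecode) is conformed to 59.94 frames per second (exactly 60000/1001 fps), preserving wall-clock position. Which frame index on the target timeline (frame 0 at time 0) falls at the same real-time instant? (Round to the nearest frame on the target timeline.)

Source frame index: (0×3600 + 36×60 + 4) × 24 + 18 = 51954.
Real time: 51954 / (24) = 8659/4 s.
Target frame: (8659/4) × (60000/1001) = 18555000/143 ≈ 129755.245 → 129755.

frame 129755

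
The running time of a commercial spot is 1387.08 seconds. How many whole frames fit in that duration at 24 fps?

33289 frames

Frames = 1387.08 × 24 = 832248/25 ≈ 33289.9200.
Complete frames: 33289.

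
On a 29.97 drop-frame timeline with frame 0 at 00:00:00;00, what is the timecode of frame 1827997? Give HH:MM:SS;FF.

16:56:34;07

Each 10-minute DF block holds 10 × 60 × 30 − 9 × 2 = 17982 frames. 1827997 ÷ 17982 → 101 full blocks, remainder 11815.
Within the partial block the first minute is 1800 frames and each further minute 1798, so 6 further minute boundaries passed. Total skipped labels = 18 × 101 + 2 × 6 = 1830.
Non-drop label index = 1827997 + 1830 = 1829827; at 30 labels/s that is 16:56:34:07, i.e. DF 16:56:34;07.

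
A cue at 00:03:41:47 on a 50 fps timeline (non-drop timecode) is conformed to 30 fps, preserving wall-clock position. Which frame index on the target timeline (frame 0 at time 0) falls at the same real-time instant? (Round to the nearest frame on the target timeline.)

Source frame index: (0×3600 + 3×60 + 41) × 50 + 47 = 11097.
Real time: 11097 / (50) = 11097/50 s.
Target frame: (11097/50) × (30) = 33291/5 ≈ 6658.200 → 6658.

frame 6658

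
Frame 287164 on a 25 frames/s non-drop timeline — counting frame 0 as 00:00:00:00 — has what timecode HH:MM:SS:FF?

287164 ÷ 25 = 11486 full seconds, remainder 14 frames.
11486 s = 3 h 11 min 26 s.
Timecode: 03:11:26:14.

03:11:26:14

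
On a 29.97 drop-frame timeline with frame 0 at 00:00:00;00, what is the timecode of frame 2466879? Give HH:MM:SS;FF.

22:51:51;17

Ten DF minutes hold 17982 frames, so frame 2466879 lies in block 137 (frames 2463534–2481515) with 3345 frames into that block.
The block's first minute is 1800 frames and the rest 1798 each; 3345 frames reaches minute 1, so 137 × 18 + 1 × 2 = 2468 labels have been skipped so far.
Adding those back, label number 2466879 + 2468 = 2469347 at 30 labels/s is 82311 s + 17 f = 22 h 51 min 51 s frame 17, i.e. 22:51:51;17.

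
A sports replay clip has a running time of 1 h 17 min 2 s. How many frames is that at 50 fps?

231100 frames

1 h 17 min 2 s = 4622 s.
Frames = 4622 × 50 = 231100.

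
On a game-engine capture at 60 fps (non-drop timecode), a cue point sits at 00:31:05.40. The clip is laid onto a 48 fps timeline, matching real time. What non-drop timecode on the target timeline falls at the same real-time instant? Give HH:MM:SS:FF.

Source frame index: (0×3600 + 31×60 + 5) × 60 + 40 = 111940.
Real time: 111940 / (60) = 5597/3 s.
Target frame: (5597/3) × (48) = 89552.
At 48 labels/s: frame 89552 → 00:31:05:32.

00:31:05:32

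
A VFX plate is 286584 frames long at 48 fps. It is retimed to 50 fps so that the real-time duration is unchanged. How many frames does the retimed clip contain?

298525 frames

Target frames = source frames × (target rate / source rate) = 286584 × (50)/(48) = 286584 × 25/24 = 298525.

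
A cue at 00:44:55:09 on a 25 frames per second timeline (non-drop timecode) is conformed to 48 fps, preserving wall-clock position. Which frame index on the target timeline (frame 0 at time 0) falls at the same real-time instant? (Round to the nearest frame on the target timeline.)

frame 129377

Source frame index: (0×3600 + 44×60 + 55) × 25 + 9 = 67384.
Real time: 67384 / (25) = 67384/25 s.
Target frame: (67384/25) × (48) = 3234432/25 ≈ 129377.280 → 129377.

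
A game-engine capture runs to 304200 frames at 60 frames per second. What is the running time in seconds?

Running time = 304200 / (60) = 5070 s.

5070 seconds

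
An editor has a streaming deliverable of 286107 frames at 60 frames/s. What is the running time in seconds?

4768.45 seconds

Running time = 286107 / (60) = 4768.45 s.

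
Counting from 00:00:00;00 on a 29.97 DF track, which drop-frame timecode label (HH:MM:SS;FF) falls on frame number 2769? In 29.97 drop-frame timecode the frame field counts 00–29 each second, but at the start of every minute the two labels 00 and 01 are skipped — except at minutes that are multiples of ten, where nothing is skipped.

Each 10-minute DF block holds 10 × 60 × 30 − 9 × 2 = 17982 frames. 2769 ÷ 17982 → 0 full blocks, remainder 2769.
Within the partial block the first minute is 1800 frames and each further minute 1798, so 1 further minute boundary passed. Total skipped labels = 18 × 0 + 2 × 1 = 2.
Non-drop label index = 2769 + 2 = 2771; at 30 labels/s that is 00:01:32:11, i.e. DF 00:01:32;11.

00:01:32;11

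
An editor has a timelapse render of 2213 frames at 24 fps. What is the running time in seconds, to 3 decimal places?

Running time = 2213 × 1/24 = 2213/24 s ≈ 92.208 s.

92.208 seconds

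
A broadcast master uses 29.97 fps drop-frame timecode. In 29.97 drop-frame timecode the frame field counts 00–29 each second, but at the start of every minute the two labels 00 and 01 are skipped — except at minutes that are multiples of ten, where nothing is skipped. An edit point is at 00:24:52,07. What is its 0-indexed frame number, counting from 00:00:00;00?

44723

As if non-drop at 30 labels/s: (0 × 3600 + 24 × 60 + 52) × 30 + 7 = 44767.
Minute boundaries passed: 24; those not divisible by 10: 24 − 2 = 22; dropped labels = 2 × 22 = 44.
Actual frame index = 44767 − 44 = 44723.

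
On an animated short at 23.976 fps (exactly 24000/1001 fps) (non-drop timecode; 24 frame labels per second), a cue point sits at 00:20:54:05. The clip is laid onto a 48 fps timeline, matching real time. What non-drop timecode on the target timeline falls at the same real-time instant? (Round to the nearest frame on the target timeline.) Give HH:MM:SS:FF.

00:20:55:22

Source frame index: (0×3600 + 20×60 + 54) × 24 + 5 = 30101.
Real time: 30101 / (24000/1001) = 30131101/24000 s.
Target frame: (30131101/24000) × (48) = 30131101/500 ≈ 60262.202 → 60262.
At 48 labels/s: frame 60262 → 00:20:55:22.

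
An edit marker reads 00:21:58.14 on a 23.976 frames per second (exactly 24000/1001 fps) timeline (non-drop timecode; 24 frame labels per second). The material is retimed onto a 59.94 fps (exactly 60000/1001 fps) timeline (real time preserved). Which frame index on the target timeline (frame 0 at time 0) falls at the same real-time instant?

frame 79115

Source frame index: (0×3600 + 21×60 + 58) × 24 + 14 = 31646.
Real time: 31646 / (24000/1001) = 15838823/12000 s.
Target frame: (15838823/12000) × (60000/1001) = 79115.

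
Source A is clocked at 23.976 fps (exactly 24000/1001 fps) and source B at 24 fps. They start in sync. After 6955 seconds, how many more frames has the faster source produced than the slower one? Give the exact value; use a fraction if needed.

A emits 24000/1001 × 6955 = 12840000/77 frames; B emits 24 × 6955 = 166920.
Difference = 12840/77 frames (≈ 166.7532); B is ahead of A.

12840/77 frames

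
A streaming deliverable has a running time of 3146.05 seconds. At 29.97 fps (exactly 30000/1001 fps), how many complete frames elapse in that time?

Frames = 3146.05 × 30000/1001 = 94381500/1001 ≈ 94287.2128.
Complete frames: 94287.

94287 frames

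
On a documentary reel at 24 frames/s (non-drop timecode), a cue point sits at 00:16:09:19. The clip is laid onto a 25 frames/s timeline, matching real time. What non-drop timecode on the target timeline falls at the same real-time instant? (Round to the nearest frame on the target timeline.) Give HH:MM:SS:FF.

Source frame index: (0×3600 + 16×60 + 9) × 24 + 19 = 23275.
Real time: 23275 / (24) = 23275/24 s.
Target frame: (23275/24) × (25) = 581875/24 ≈ 24244.792 → 24245.
At 25 labels/s: frame 24245 → 00:16:09:20.

00:16:09:20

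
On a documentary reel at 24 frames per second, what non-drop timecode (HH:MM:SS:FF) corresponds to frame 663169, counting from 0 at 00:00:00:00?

07:40:32:01

663169 ÷ 24 = 27632 full seconds, remainder 1 frame.
27632 s = 7 h 40 min 32 s.
Timecode: 07:40:32:01.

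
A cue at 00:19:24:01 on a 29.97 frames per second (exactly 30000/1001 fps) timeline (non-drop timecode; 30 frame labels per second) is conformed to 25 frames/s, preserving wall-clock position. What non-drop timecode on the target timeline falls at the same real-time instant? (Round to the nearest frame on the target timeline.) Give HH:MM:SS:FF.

Source frame index: (0×3600 + 19×60 + 24) × 30 + 1 = 34921.
Real time: 34921 / (30000/1001) = 34955921/30000 s.
Target frame: (34955921/30000) × (25) = 34955921/1200 ≈ 29129.934 → 29130.
At 25 labels/s: frame 29130 → 00:19:25:05.

00:19:25:05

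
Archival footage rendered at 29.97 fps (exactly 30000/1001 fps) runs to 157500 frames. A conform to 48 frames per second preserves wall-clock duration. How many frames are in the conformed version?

Target frames = source frames × (target rate / source rate) = 157500 × (48)/(30000/1001) = 157500 × 1001/625 = 252252.

252252 frames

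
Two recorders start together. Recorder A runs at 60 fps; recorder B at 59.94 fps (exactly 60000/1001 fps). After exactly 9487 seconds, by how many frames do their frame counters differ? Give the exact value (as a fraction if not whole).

A emits 60 × 9487 = 569220 frames; B emits 60000/1001 × 9487 = 569220000/1001.
Difference = 569220/1001 frames (≈ 568.6513); B is behind A.

569220/1001 frames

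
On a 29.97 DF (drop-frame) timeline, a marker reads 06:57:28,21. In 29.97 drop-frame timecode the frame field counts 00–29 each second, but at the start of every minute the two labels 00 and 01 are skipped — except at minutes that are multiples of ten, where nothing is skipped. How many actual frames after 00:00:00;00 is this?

750709

Complete 10-minute blocks: 41, each 17982 frames → 737262.
Remaining 7 whole minutes in the current block: 1800 + 6 × 1798 = 12588 frames.
Within the current minute: 28 × 30 + 21 − 2 = 859 (labels ;00/;01 skipped at this minute). Total = 737262 + 12588 + 859 = 750709.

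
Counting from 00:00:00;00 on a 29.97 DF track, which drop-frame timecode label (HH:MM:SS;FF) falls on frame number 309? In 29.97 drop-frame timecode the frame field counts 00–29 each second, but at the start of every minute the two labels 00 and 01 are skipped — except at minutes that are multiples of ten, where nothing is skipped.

Each 10-minute DF block holds 10 × 60 × 30 − 9 × 2 = 17982 frames. 309 ÷ 17982 → 0 full blocks, remainder 309.
Within the partial block the first minute is 1800 frames and each further minute 1798, so 0 further minute boundaries passed. Total skipped labels = 18 × 0 + 2 × 0 = 0.
Non-drop label index = 309 + 0 = 309; at 30 labels/s that is 00:00:10:09, i.e. DF 00:00:10;09.

00:00:10;09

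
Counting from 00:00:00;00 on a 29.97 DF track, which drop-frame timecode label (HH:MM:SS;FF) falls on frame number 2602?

00:01:26;24

Each 10-minute DF block holds 10 × 60 × 30 − 9 × 2 = 17982 frames. 2602 ÷ 17982 → 0 full blocks, remainder 2602.
Within the partial block the first minute is 1800 frames and each further minute 1798, so 1 further minute boundary passed. Total skipped labels = 18 × 0 + 2 × 1 = 2.
Non-drop label index = 2602 + 2 = 2604; at 30 labels/s that is 00:01:26:24, i.e. DF 00:01:26;24.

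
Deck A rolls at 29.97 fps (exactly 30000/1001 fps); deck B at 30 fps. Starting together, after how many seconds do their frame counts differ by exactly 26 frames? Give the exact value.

13013/15 seconds

The gap grows by |30 − 30000/1001| = 30/1001 frames per second.
Time for a 26-frame gap: 26 ÷ (30/1001) = 13013/15 s.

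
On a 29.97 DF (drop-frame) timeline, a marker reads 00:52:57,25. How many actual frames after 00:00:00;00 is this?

95241

As if non-drop at 30 labels/s: (0 × 3600 + 52 × 60 + 57) × 30 + 25 = 95335.
Minute boundaries passed: 52; those not divisible by 10: 52 − 5 = 47; dropped labels = 2 × 47 = 94.
Actual frame index = 95335 − 94 = 95241.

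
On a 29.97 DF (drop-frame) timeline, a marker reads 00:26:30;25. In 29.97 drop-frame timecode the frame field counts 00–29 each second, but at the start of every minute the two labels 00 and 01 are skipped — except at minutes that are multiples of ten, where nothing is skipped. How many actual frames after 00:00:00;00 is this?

Complete 10-minute blocks: 2, each 17982 frames → 35964.
Remaining 6 whole minutes in the current block: 1800 + 5 × 1798 = 10790 frames.
Within the current minute: 30 × 30 + 25 − 2 = 923 (labels ;00/;01 skipped at this minute). Total = 35964 + 10790 + 923 = 47677.

47677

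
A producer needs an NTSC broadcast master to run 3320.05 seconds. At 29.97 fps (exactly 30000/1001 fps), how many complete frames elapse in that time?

Frames = 3320.05 × 30000/1001 = 99601500/1001 ≈ 99501.9980.
Complete frames: 99501.

99501 frames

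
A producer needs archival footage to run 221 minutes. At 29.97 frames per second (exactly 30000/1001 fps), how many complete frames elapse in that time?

221 min = 13260 s.
Frames = 13260 × 30000/1001 = 30600000/77 ≈ 397402.5974.
Complete frames: 397402.

397402 frames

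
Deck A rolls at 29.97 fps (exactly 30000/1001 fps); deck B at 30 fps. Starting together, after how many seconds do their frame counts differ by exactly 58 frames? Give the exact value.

The gap grows by |30 − 30000/1001| = 30/1001 frames per second.
Time for a 58-frame gap: 58 ÷ (30/1001) = 29029/15 s.

29029/15 seconds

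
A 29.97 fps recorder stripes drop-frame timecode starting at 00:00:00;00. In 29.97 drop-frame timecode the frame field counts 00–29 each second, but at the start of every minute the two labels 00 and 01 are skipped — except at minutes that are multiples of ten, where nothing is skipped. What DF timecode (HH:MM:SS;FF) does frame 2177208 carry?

20:10:46;06

Each 10-minute DF block holds 10 × 60 × 30 − 9 × 2 = 17982 frames. 2177208 ÷ 17982 → 121 full blocks, remainder 1386.
Within the partial block the first minute is 1800 frames and each further minute 1798, so 0 further minute boundaries passed. Total skipped labels = 18 × 121 + 2 × 0 = 2178.
Non-drop label index = 2177208 + 2178 = 2179386; at 30 labels/s that is 20:10:46:06, i.e. DF 20:10:46;06.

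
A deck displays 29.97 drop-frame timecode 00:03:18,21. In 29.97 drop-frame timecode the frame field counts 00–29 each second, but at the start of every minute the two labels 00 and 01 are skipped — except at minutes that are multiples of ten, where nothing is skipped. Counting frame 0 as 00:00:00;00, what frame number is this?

As if non-drop at 30 labels/s: (0 × 3600 + 3 × 60 + 18) × 30 + 21 = 5961.
Minute boundaries passed: 3; those not divisible by 10: 3 − 0 = 3; dropped labels = 2 × 3 = 6.
Actual frame index = 5961 − 6 = 5955.

5955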